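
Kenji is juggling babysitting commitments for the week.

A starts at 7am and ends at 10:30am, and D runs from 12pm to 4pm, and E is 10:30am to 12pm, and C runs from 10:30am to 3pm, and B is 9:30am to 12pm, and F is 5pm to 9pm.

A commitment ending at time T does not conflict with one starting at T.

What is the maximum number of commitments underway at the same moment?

Sweep the timeline, counting +1 at each start and −1 at each end (ends before starts at a tie):
7am start A → 1
9:30am start B → 2
10:30am end A → 1
10:30am start C → 2
10:30am start E → 3
12pm end B → 2
12pm end E → 1
12pm start D → 2
3pm end C → 1
4pm end D → 0
5pm start F → 1
9pm end F → 0
Peak is 3, at 10:30am (B, C, E).

3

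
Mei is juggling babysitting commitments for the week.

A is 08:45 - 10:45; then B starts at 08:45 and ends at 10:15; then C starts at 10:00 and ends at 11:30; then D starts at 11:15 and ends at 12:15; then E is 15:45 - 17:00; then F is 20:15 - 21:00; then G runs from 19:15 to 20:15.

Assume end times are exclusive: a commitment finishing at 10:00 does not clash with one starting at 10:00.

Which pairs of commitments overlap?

A & B, A & C, B & C, C & D

Sorted by start: A, B, C, D, E, G, F.
B starts before A ends → A and B overlap.
C starts before A ends → A and C overlap.
D starts after A ends — done with A.
C starts before B ends → B and C overlap.
D starts after B ends — done with B.
D starts before C ends → C and D overlap.
E starts after C ends — done with C.
E starts after D ends — done with D.
G starts after E ends — done with E.
F starts exactly when G ends (back-to-back, no overlap).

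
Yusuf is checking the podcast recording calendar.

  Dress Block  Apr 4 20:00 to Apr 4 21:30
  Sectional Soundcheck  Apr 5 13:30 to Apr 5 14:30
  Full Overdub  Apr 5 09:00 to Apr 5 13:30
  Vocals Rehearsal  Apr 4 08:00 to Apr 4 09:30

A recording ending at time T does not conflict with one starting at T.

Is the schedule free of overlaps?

Sorted by start: Vocals Rehearsal, Dress Block, Full Overdub, Sectional Soundcheck.
Dress Block starts after Vocals Rehearsal ends — done with Vocals Rehearsal.
Full Overdub starts after Dress Block ends — done with Dress Block.
Sectional Soundcheck starts exactly when Full Overdub ends (back-to-back, no overlap).
Every pair is clear; the schedule has no overlaps.

Yes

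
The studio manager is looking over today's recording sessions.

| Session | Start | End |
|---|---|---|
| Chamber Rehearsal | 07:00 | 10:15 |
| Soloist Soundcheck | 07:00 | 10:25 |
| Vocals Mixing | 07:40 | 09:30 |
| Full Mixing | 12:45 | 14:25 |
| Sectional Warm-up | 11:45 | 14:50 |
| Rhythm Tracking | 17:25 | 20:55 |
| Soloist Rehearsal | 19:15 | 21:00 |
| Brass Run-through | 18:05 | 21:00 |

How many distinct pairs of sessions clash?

7

Sorted by start: Chamber Rehearsal, Soloist Soundcheck, Vocals Mixing, Sectional Warm-up, Full Mixing, Rhythm Tracking, Brass Run-through, Soloist Rehearsal.
Soloist Soundcheck starts before Chamber Rehearsal ends → Chamber Rehearsal and Soloist Soundcheck overlap.
Vocals Mixing starts before Chamber Rehearsal ends → Chamber Rehearsal and Vocals Mixing overlap.
Sectional Warm-up starts after Chamber Rehearsal ends, so nothing later overlaps Chamber Rehearsal either.
Vocals Mixing starts before Soloist Soundcheck ends → Soloist Soundcheck and Vocals Mixing overlap.
Sectional Warm-up starts after Soloist Soundcheck ends, so nothing later overlaps Soloist Soundcheck either.
Sectional Warm-up starts after Vocals Mixing ends, so nothing later overlaps Vocals Mixing either.
Full Mixing starts before Sectional Warm-up ends → Sectional Warm-up and Full Mixing overlap.
Rhythm Tracking starts after Sectional Warm-up ends, so nothing later overlaps Sectional Warm-up either.
Rhythm Tracking starts after Full Mixing ends, so nothing later overlaps Full Mixing either.
Brass Run-through starts before Rhythm Tracking ends → Rhythm Tracking and Brass Run-through overlap.
Soloist Rehearsal starts before Rhythm Tracking ends → Rhythm Tracking and Soloist Rehearsal overlap.
Soloist Rehearsal starts before Brass Run-through ends → Brass Run-through and Soloist Rehearsal overlap.
Overlapping pairs: Brass Run-through & Rhythm Tracking, Brass Run-through & Soloist Rehearsal, Chamber Rehearsal & Soloist Soundcheck, Chamber Rehearsal & Vocals Mixing, Full Mixing & Sectional Warm-up, Rhythm Tracking & Soloist Rehearsal, Soloist Soundcheck & Vocals Mixing — 7 in total.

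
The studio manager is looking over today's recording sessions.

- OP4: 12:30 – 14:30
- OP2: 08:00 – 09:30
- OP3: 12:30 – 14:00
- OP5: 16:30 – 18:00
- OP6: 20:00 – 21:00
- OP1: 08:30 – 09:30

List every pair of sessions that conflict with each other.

OP1 & OP2, OP3 & OP4

Sorted by start: OP2, OP1, OP3, OP4, OP5, OP6.
OP1 starts before OP2 ends → OP2 and OP1 overlap.
OP3 starts after OP2 ends — done with OP2.
OP3 starts after OP1 ends — done with OP1.
OP4 starts before OP3 ends → OP3 and OP4 overlap.
OP5 starts after OP3 ends — done with OP3.
OP5 starts after OP4 ends — done with OP4.
OP6 starts after OP5 ends.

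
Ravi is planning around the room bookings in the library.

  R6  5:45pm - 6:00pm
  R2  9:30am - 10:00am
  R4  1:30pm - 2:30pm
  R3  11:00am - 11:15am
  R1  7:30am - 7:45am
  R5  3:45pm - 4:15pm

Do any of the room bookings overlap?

Sorted by start: R1, R2, R3, R4, R5, R6.
R2 starts after R1 ends, so R1 has no further overlaps.
R3 starts after R2 ends, so R2 has no further overlaps.
R4 starts after R3 ends, so R3 has no further overlaps.
R5 starts after R4 ends, so R4 has no further overlaps.
R6 starts after R5 ends.
Every pair is clear; the schedule has no overlaps.

No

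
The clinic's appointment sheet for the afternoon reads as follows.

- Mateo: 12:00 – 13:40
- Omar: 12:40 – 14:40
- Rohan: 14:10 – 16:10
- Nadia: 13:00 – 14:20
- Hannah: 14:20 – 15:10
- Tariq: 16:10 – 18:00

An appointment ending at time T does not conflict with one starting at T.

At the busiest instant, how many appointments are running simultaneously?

3

Walk through starts and ends in time order (an end at T is processed before a start at T):
12:00 start Mateo → 1
12:40 start Omar → 2
13:00 start Nadia → 3
13:40 end Mateo → 2
14:10 start Rohan → 3
14:20 end Nadia → 2
14:20 start Hannah → 3
14:40 end Omar → 2
15:10 end Hannah → 1
16:10 end Rohan → 0
16:10 start Tariq → 1
18:00 end Tariq → 0
Peak is 3, at 13:00 (Mateo, Nadia, Omar).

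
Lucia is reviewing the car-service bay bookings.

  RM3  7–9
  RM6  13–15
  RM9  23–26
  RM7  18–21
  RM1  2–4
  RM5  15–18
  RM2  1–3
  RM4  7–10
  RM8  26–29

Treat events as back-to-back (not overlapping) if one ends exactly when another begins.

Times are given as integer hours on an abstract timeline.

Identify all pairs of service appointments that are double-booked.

Sorted by start: RM2, RM1, RM3, RM4, RM6, RM5, RM7, RM9, RM8.
RM1 starts before RM2 ends → RM2 and RM1 overlap.
RM3 starts after RM2 ends; RM2 is clear from here.
RM3 starts after RM1 ends; RM1 is clear from here.
RM4 starts before RM3 ends → RM3 and RM4 overlap.
RM6 starts after RM3 ends; RM3 is clear from here.
RM6 starts after RM4 ends; RM4 is clear from here.
RM5 starts exactly when RM6 ends (back-to-back, no overlap); RM6 is clear from here.
RM7 starts exactly when RM5 ends (back-to-back, no overlap); RM5 is clear from here.
RM9 starts after RM7 ends; RM7 is clear from here.
RM8 starts exactly when RM9 ends (back-to-back, no overlap).

RM1 & RM2, RM3 & RM4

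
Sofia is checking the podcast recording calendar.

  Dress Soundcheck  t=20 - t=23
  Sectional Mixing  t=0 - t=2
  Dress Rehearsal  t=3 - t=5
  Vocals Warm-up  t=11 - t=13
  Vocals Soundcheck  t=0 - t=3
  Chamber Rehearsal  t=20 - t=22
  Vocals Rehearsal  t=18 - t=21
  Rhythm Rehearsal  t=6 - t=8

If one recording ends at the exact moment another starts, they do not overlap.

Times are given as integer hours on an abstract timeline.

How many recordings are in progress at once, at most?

3

Sweep the timeline, counting +1 at each start and −1 at each end (ends before starts at a tie):
t=0 start Sectional Mixing → 1
t=0 start Vocals Soundcheck → 2
t=2 end Sectional Mixing → 1
t=3 end Vocals Soundcheck → 0
t=3 start Dress Rehearsal → 1
t=5 end Dress Rehearsal → 0
t=6 start Rhythm Rehearsal → 1
t=8 end Rhythm Rehearsal → 0
t=11 start Vocals Warm-up → 1
t=13 end Vocals Warm-up → 0
t=18 start Vocals Rehearsal → 1
t=20 start Chamber Rehearsal → 2
t=20 start Dress Soundcheck → 3
t=21 end Vocals Rehearsal → 2
t=22 end Chamber Rehearsal → 1
t=23 end Dress Soundcheck → 0
Peak is 3, at t=20 (Chamber Rehearsal, Dress Soundcheck, Vocals Rehearsal).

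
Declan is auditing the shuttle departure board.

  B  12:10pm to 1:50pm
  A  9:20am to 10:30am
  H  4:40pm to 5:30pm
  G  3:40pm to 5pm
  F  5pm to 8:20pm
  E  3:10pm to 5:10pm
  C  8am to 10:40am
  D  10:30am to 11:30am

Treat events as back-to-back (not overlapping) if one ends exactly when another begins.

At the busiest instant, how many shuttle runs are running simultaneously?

Sort all start/end points and keep a running count:
8am start C → 1
9:20am start A → 2
10:30am end A → 1
10:30am start D → 2
10:40am end C → 1
11:30am end D → 0
12:10pm start B → 1
1:50pm end B → 0
3:10pm start E → 1
3:40pm start G → 2
4:40pm start H → 3
5pm end G → 2
5pm start F → 3
5:10pm end E → 2
5:30pm end H → 1
8:20pm end F → 0
Peak is 3, at 4:40pm (E, G, H).

3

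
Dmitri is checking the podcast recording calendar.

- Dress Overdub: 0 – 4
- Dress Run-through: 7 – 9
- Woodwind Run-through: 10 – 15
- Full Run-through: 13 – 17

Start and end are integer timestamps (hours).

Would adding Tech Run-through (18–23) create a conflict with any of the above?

No — it doesn't clash with anything

Dress Overdub: ends 4 at or before Tech Run-through starts 18 → clear.
Dress Run-through: ends 9 at or before Tech Run-through starts 18 → clear.
Woodwind Run-through: ends 15 at or before Tech Run-through starts 18 → clear.
Full Run-through: ends 17 at or before Tech Run-through starts 18 → clear.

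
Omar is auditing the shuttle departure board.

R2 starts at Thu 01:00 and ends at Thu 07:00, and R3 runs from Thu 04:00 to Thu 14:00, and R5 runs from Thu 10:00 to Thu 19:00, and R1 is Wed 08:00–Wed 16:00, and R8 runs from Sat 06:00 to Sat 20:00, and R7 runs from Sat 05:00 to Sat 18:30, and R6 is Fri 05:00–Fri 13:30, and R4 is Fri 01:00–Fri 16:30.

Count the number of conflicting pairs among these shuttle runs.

Sorted by start: R1, R2, R3, R5, R4, R6, R7, R8.
R2 starts after R1 ends; R1 is clear from here.
R3 starts before R2 ends → R2 and R3 overlap.
R5 starts after R2 ends; R2 is clear from here.
R5 starts before R3 ends → R3 and R5 overlap.
R4 starts after R3 ends; R3 is clear from here.
R4 starts after R5 ends; R5 is clear from here.
R6 starts before R4 ends → R4 and R6 overlap.
R7 starts after R4 ends; R4 is clear from here.
R7 starts after R6 ends; R6 is clear from here.
R8 starts before R7 ends → R7 and R8 overlap.
Overlapping pairs: R2 & R3, R3 & R5, R4 & R6, R7 & R8 — 4 in total.

4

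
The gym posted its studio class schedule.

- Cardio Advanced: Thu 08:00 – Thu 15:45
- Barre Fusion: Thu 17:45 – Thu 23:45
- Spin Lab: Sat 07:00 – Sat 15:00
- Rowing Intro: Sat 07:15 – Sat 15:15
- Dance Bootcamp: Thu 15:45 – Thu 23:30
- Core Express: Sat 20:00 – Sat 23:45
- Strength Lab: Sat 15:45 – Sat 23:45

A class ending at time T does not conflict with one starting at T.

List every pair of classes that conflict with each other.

Barre Fusion & Dance Bootcamp, Core Express & Strength Lab, Rowing Intro & Spin Lab

Check each pair: they overlap iff neither finishes before the other starts.
Sorted by start: Cardio Advanced, Dance Bootcamp, Barre Fusion, Spin Lab, Rowing Intro, Strength Lab, Core Express.
Dance Bootcamp starts exactly when Cardio Advanced ends (back-to-back, no overlap), so Cardio Advanced has no further overlaps.
Barre Fusion starts before Dance Bootcamp ends → Dance Bootcamp and Barre Fusion overlap.
Spin Lab starts after Dance Bootcamp ends, so Dance Bootcamp has no further overlaps.
Spin Lab starts after Barre Fusion ends, so Barre Fusion has no further overlaps.
Rowing Intro starts before Spin Lab ends → Spin Lab and Rowing Intro overlap.
Strength Lab starts after Spin Lab ends, so Spin Lab has no further overlaps.
Strength Lab starts after Rowing Intro ends, so Rowing Intro has no further overlaps.
Core Express starts before Strength Lab ends → Strength Lab and Core Express overlap.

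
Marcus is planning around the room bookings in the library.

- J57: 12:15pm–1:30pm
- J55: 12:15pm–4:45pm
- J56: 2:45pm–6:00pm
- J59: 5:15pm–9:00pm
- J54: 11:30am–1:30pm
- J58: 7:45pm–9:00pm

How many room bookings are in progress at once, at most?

3

Sort all start/end points and keep a running count:
11:30am start J54 → 1
12:15pm start J55 → 2
12:15pm start J57 → 3
1:30pm end J54 → 2
1:30pm end J57 → 1
2:45pm start J56 → 2
4:45pm end J55 → 1
5:15pm start J59 → 2
6:00pm end J56 → 1
7:45pm start J58 → 2
9:00pm end J58 → 1
9:00pm end J59 → 0
Peak is 3, at 12:15pm (J54, J55, J57).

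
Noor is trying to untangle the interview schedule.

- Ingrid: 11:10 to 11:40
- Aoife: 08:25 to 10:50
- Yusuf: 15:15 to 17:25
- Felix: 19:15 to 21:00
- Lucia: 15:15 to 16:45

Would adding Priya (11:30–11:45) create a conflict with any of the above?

Aoife: ends 10:50 at or before Priya starts 11:30 → clear.
Ingrid: starts 11:10 before Priya ends 11:45, and ends 11:40 after Priya starts 11:30 → overlap.
Yusuf: starts 15:15 at or after Priya ends 11:45 → clear.
Lucia: starts 15:15 at or after Priya ends 11:45 → clear.
Felix: starts 19:15 at or after Priya ends 11:45 → clear.
Priya overlaps Ingrid.

Yes — it overlaps Ingrid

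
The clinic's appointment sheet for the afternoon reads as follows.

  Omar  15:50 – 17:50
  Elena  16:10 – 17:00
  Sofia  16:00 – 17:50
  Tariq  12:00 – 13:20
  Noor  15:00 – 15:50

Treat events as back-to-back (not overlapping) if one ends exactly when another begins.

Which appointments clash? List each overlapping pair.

Two intervals overlap when each starts before the other ends.
Sorted by start: Tariq, Noor, Omar, Sofia, Elena.
Noor starts after Tariq ends, so nothing later overlaps Tariq either.
Omar starts exactly when Noor ends (back-to-back, no overlap), so nothing later overlaps Noor either.
Sofia starts before Omar ends → Omar and Sofia overlap.
Elena starts before Omar ends → Omar and Elena overlap.
Elena starts before Sofia ends → Sofia and Elena overlap.

Elena & Omar, Elena & Sofia, Omar & Sofia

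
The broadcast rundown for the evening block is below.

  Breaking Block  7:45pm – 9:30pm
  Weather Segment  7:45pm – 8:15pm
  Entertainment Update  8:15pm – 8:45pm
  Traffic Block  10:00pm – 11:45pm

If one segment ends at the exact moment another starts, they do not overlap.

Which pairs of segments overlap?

Breaking Block & Entertainment Update, Breaking Block & Weather Segment

Sorted by start: Weather Segment, Breaking Block, Entertainment Update, Traffic Block.
Breaking Block starts before Weather Segment ends → Weather Segment and Breaking Block overlap.
Entertainment Update starts exactly when Weather Segment ends (back-to-back, no overlap); Weather Segment is clear from here.
Entertainment Update starts before Breaking Block ends → Breaking Block and Entertainment Update overlap.
Traffic Block starts after Breaking Block ends.
Traffic Block starts after Entertainment Update ends.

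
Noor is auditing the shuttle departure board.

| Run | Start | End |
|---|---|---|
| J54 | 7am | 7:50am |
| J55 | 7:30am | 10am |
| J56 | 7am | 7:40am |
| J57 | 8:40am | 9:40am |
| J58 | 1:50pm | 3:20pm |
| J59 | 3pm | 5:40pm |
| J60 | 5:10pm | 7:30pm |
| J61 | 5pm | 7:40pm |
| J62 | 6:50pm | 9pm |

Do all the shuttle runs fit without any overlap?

Two intervals overlap when each starts before the other ends.
Sorted by start: J54, J56, J55, J57, J58, J59, J61, J60, J62.
J56 starts before J54 ends → J54 and J56 overlap.
That's a conflict, so the schedule is not conflict-free.

No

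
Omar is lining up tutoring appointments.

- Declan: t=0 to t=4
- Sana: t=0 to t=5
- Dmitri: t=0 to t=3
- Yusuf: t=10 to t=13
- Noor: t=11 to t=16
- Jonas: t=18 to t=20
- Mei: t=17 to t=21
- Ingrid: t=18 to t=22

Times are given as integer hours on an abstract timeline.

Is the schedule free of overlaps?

Two intervals overlap when each starts before the other ends.
Sorted by start: Declan, Sana, Dmitri, Yusuf, Noor, Mei, Jonas, Ingrid.
Sana starts before Declan ends → Declan and Sana overlap.
That's a conflict, so the schedule is not conflict-free.

No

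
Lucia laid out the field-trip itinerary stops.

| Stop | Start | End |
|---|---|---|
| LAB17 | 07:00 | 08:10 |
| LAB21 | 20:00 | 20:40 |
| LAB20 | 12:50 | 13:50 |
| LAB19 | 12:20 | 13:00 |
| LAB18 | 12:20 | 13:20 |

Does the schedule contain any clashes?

Yes

Check each pair: they overlap iff neither finishes before the other starts.
Sorted by start: LAB17, LAB18, LAB19, LAB20, LAB21.
LAB18 starts after LAB17 ends; LAB17 is clear from here.
LAB19 starts before LAB18 ends → LAB18 and LAB19 overlap.
That's a conflict, so the schedule is not conflict-free.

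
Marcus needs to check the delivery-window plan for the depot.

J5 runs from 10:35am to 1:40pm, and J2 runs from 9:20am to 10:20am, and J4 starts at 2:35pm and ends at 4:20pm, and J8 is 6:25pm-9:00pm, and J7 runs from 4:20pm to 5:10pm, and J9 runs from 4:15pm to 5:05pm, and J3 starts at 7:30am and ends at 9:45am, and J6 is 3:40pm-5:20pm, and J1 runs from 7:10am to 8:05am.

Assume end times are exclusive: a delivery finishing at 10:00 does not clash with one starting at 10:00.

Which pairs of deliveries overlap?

Sorted by start: J1, J3, J2, J5, J4, J6, J9, J7, J8.
J3 starts before J1 ends → J1 and J3 overlap.
J2 starts after J1 ends — done with J1.
J2 starts before J3 ends → J3 and J2 overlap.
J5 starts after J3 ends — done with J3.
J5 starts after J2 ends — done with J2.
J4 starts after J5 ends — done with J5.
J6 starts before J4 ends → J4 and J6 overlap.
J9 starts before J4 ends → J4 and J9 overlap.
J7 starts exactly when J4 ends (back-to-back, no overlap) — done with J4.
J9 starts before J6 ends → J6 and J9 overlap.
J7 starts before J6 ends → J6 and J7 overlap.
J8 starts after J6 ends.
J7 starts before J9 ends → J9 and J7 overlap.
J8 starts after J9 ends.
J8 starts after J7 ends.

J1 & J3, J2 & J3, J4 & J6, J4 & J9, J6 & J7, J6 & J9, J7 & J9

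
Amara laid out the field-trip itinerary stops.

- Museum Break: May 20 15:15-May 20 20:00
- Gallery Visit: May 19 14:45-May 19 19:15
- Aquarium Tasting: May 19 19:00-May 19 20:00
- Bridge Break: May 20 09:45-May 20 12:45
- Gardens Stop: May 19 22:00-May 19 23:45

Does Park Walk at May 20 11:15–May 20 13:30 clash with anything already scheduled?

Yes — it overlaps Bridge Break

Gallery Visit: ends May 19 19:15 at or before Park Walk starts May 20 11:15 → clear.
Aquarium Tasting: ends May 19 20:00 at or before Park Walk starts May 20 11:15 → clear.
Gardens Stop: ends May 19 23:45 at or before Park Walk starts May 20 11:15 → clear.
Bridge Break: starts May 20 09:45 before Park Walk ends May 20 13:30, and ends May 20 12:45 after Park Walk starts May 20 11:15 → overlap.
Museum Break: starts May 20 15:15 at or after Park Walk ends May 20 13:30 → clear.
Park Walk overlaps Bridge Break.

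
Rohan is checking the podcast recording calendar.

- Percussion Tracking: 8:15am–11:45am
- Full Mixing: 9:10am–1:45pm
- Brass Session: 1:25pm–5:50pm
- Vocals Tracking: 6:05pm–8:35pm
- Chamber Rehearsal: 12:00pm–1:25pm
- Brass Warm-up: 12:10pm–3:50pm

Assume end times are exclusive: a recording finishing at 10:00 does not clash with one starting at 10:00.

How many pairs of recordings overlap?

Sorted by start: Percussion Tracking, Full Mixing, Chamber Rehearsal, Brass Warm-up, Brass Session, Vocals Tracking.
Full Mixing starts before Percussion Tracking ends → Percussion Tracking and Full Mixing overlap.
Chamber Rehearsal starts after Percussion Tracking ends, so Percussion Tracking has no further overlaps.
Chamber Rehearsal starts before Full Mixing ends → Full Mixing and Chamber Rehearsal overlap.
Brass Warm-up starts before Full Mixing ends → Full Mixing and Brass Warm-up overlap.
Brass Session starts before Full Mixing ends → Full Mixing and Brass Session overlap.
Vocals Tracking starts after Full Mixing ends.
Brass Warm-up starts before Chamber Rehearsal ends → Chamber Rehearsal and Brass Warm-up overlap.
Brass Session starts exactly when Chamber Rehearsal ends (back-to-back, no overlap), so Chamber Rehearsal has no further overlaps.
Brass Session starts before Brass Warm-up ends → Brass Warm-up and Brass Session overlap.
Vocals Tracking starts after Brass Warm-up ends.
Vocals Tracking starts after Brass Session ends.
Overlapping pairs: Brass Session & Brass Warm-up, Brass Session & Full Mixing, Brass Warm-up & Chamber Rehearsal, Brass Warm-up & Full Mixing, Chamber Rehearsal & Full Mixing, Full Mixing & Percussion Tracking — 6 in total.

6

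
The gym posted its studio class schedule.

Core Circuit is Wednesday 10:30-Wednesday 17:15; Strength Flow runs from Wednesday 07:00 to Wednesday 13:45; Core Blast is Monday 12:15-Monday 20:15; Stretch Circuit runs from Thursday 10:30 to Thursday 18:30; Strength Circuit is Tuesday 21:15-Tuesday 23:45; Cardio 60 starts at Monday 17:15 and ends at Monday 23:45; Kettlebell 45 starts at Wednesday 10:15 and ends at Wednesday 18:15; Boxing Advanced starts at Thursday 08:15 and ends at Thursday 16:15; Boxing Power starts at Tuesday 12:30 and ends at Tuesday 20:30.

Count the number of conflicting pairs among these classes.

Sorted by start: Core Blast, Cardio 60, Boxing Power, Strength Circuit, Strength Flow, Kettlebell 45, Core Circuit, Boxing Advanced, Stretch Circuit.
Cardio 60 starts before Core Blast ends → Core Blast and Cardio 60 overlap.
Boxing Power starts after Core Blast ends, so nothing later overlaps Core Blast either.
Boxing Power starts after Cardio 60 ends, so nothing later overlaps Cardio 60 either.
Strength Circuit starts after Boxing Power ends, so nothing later overlaps Boxing Power either.
Strength Flow starts after Strength Circuit ends, so nothing later overlaps Strength Circuit either.
Kettlebell 45 starts before Strength Flow ends → Strength Flow and Kettlebell 45 overlap.
Core Circuit starts before Strength Flow ends → Strength Flow and Core Circuit overlap.
Boxing Advanced starts after Strength Flow ends, so nothing later overlaps Strength Flow either.
Core Circuit starts before Kettlebell 45 ends → Kettlebell 45 and Core Circuit overlap.
Boxing Advanced starts after Kettlebell 45 ends, so nothing later overlaps Kettlebell 45 either.
Boxing Advanced starts after Core Circuit ends, so nothing later overlaps Core Circuit either.
Stretch Circuit starts before Boxing Advanced ends → Boxing Advanced and Stretch Circuit overlap.
Overlapping pairs: Boxing Advanced & Stretch Circuit, Cardio 60 & Core Blast, Core Circuit & Kettlebell 45, Core Circuit & Strength Flow, Kettlebell 45 & Strength Flow — 5 in total.

5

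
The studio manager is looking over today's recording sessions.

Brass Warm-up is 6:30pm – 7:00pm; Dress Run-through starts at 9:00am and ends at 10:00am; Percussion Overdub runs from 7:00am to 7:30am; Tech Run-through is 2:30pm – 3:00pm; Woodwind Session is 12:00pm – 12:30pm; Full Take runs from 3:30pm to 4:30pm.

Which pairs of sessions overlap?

none

Sorted by start: Percussion Overdub, Dress Run-through, Woodwind Session, Tech Run-through, Full Take, Brass Warm-up.
Dress Run-through starts after Percussion Overdub ends, so nothing later overlaps Percussion Overdub either.
Woodwind Session starts after Dress Run-through ends, so nothing later overlaps Dress Run-through either.
Tech Run-through starts after Woodwind Session ends, so nothing later overlaps Woodwind Session either.
Full Take starts after Tech Run-through ends, so nothing later overlaps Tech Run-through either.
Brass Warm-up starts after Full Take ends.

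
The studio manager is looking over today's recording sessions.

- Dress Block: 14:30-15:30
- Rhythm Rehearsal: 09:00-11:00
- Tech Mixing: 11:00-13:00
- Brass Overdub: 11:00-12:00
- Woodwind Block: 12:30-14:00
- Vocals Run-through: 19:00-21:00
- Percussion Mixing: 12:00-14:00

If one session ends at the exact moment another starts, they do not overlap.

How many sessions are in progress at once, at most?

3

Walk through starts and ends in time order (an end at T is processed before a start at T):
09:00 start Rhythm Rehearsal → 1
11:00 end Rhythm Rehearsal → 0
11:00 start Brass Overdub → 1
11:00 start Tech Mixing → 2
12:00 end Brass Overdub → 1
12:00 start Percussion Mixing → 2
12:30 start Woodwind Block → 3
13:00 end Tech Mixing → 2
14:00 end Percussion Mixing → 1
14:00 end Woodwind Block → 0
14:30 start Dress Block → 1
15:30 end Dress Block → 0
19:00 start Vocals Run-through → 1
21:00 end Vocals Run-through → 0
Peak is 3, at 12:30 (Percussion Mixing, Tech Mixing, Woodwind Block).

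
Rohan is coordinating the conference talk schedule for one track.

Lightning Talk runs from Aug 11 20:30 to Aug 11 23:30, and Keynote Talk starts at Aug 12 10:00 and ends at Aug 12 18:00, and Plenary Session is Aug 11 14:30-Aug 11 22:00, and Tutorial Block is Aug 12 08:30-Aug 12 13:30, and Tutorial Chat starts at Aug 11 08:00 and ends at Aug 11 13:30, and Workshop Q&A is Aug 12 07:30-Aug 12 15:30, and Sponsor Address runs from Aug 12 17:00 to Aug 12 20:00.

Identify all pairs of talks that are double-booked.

Keynote Talk & Sponsor Address, Keynote Talk & Tutorial Block, Keynote Talk & Workshop Q&A, Lightning Talk & Plenary Session, Tutorial Block & Workshop Q&A

Sorted by start: Tutorial Chat, Plenary Session, Lightning Talk, Workshop Q&A, Tutorial Block, Keynote Talk, Sponsor Address.
Plenary Session starts after Tutorial Chat ends, so nothing later overlaps Tutorial Chat either.
Lightning Talk starts before Plenary Session ends → Plenary Session and Lightning Talk overlap.
Workshop Q&A starts after Plenary Session ends, so nothing later overlaps Plenary Session either.
Workshop Q&A starts after Lightning Talk ends, so nothing later overlaps Lightning Talk either.
Tutorial Block starts before Workshop Q&A ends → Workshop Q&A and Tutorial Block overlap.
Keynote Talk starts before Workshop Q&A ends → Workshop Q&A and Keynote Talk overlap.
Sponsor Address starts after Workshop Q&A ends.
Keynote Talk starts before Tutorial Block ends → Tutorial Block and Keynote Talk overlap.
Sponsor Address starts after Tutorial Block ends.
Sponsor Address starts before Keynote Talk ends → Keynote Talk and Sponsor Address overlap.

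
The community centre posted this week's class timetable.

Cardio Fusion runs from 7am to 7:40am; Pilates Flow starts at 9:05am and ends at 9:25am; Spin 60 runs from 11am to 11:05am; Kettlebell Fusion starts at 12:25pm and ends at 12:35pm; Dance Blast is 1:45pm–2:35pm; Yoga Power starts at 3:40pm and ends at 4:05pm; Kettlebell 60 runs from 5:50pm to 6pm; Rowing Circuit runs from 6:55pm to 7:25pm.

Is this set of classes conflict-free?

Yes

Two intervals overlap when each starts before the other ends.
Sorted by start: Cardio Fusion, Pilates Flow, Spin 60, Kettlebell Fusion, Dance Blast, Yoga Power, Kettlebell 60, Rowing Circuit.
Pilates Flow starts after Cardio Fusion ends — done with Cardio Fusion.
Spin 60 starts after Pilates Flow ends — done with Pilates Flow.
Kettlebell Fusion starts after Spin 60 ends — done with Spin 60.
Dance Blast starts after Kettlebell Fusion ends — done with Kettlebell Fusion.
Yoga Power starts after Dance Blast ends — done with Dance Blast.
Kettlebell 60 starts after Yoga Power ends — done with Yoga Power.
Rowing Circuit starts after Kettlebell 60 ends.
Every pair is clear; the schedule has no overlaps.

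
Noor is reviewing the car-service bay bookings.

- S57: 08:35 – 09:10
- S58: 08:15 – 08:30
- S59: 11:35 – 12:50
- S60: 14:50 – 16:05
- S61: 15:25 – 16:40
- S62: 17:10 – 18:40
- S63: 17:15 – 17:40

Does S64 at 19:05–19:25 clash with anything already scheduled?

S58: ends 08:30 at or before S64 starts 19:05 → clear.
S57: ends 09:10 at or before S64 starts 19:05 → clear.
S59: ends 12:50 at or before S64 starts 19:05 → clear.
S60: ends 16:05 at or before S64 starts 19:05 → clear.
S61: ends 16:40 at or before S64 starts 19:05 → clear.
S62: ends 18:40 at or before S64 starts 19:05 → clear.
S63: ends 17:40 at or before S64 starts 19:05 → clear.

No — it doesn't clash with anything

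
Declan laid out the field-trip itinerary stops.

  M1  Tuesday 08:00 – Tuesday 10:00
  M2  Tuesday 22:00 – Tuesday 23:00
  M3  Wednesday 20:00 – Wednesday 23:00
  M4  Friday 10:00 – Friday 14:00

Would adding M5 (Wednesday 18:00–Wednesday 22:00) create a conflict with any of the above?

Yes — it overlaps M3

M1: ends Tuesday 10:00 at or before M5 starts Wednesday 18:00 → clear.
M2: ends Tuesday 23:00 at or before M5 starts Wednesday 18:00 → clear.
M3: starts Wednesday 20:00 before M5 ends Wednesday 22:00, and ends Wednesday 23:00 after M5 starts Wednesday 18:00 → overlap.
M4: starts Friday 10:00 at or after M5 ends Wednesday 22:00 → clear.
M5 overlaps M3.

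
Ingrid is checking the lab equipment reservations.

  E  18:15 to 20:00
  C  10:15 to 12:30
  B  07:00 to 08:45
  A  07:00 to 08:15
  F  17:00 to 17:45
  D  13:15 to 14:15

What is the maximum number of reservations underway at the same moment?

Walk through starts and ends in time order (an end at T is processed before a start at T):
07:00 start A → 1
07:00 start B → 2
08:15 end A → 1
08:45 end B → 0
10:15 start C → 1
12:30 end C → 0
13:15 start D → 1
14:15 end D → 0
17:00 start F → 1
17:45 end F → 0
18:15 start E → 1
20:00 end E → 0
Peak is 2, at 07:00 (A, B).

2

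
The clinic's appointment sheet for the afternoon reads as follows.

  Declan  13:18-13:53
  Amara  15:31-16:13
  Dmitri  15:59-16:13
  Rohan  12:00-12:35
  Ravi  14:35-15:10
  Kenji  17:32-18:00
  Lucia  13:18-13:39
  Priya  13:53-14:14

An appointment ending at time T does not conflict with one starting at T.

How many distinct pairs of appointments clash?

Two intervals overlap when each starts before the other ends.
Sorted by start: Rohan, Lucia, Declan, Priya, Ravi, Amara, Dmitri, Kenji.
Lucia starts after Rohan ends — done with Rohan.
Declan starts before Lucia ends → Lucia and Declan overlap.
Priya starts after Lucia ends — done with Lucia.
Priya starts exactly when Declan ends (back-to-back, no overlap) — done with Declan.
Ravi starts after Priya ends — done with Priya.
Amara starts after Ravi ends — done with Ravi.
Dmitri starts before Amara ends → Amara and Dmitri overlap.
Kenji starts after Amara ends.
Kenji starts after Dmitri ends.
Overlapping pairs: Amara & Dmitri, Declan & Lucia — 2 in total.

2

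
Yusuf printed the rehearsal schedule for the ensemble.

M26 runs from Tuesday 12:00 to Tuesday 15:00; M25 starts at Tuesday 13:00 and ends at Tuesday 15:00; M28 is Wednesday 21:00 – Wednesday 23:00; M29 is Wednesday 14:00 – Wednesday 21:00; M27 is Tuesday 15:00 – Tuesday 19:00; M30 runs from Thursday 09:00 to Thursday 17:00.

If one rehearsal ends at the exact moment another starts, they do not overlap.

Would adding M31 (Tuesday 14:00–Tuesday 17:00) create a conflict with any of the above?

M26: starts Tuesday 12:00 before M31 ends Tuesday 17:00, and ends Tuesday 15:00 after M31 starts Tuesday 14:00 → overlap.
M25: starts Tuesday 13:00 before M31 ends Tuesday 17:00, and ends Tuesday 15:00 after M31 starts Tuesday 14:00 → overlap.
M27: starts Tuesday 15:00 before M31 ends Tuesday 17:00, and ends Tuesday 19:00 after M31 starts Tuesday 14:00 → overlap.
M29: starts Wednesday 14:00 at or after M31 ends Tuesday 17:00 → clear.
M28: starts Wednesday 21:00 at or after M31 ends Tuesday 17:00 → clear.
M30: starts Thursday 09:00 at or after M31 ends Tuesday 17:00 → clear.
M31 overlaps M25, M26, M27.

Yes — it overlaps M25, M26, M27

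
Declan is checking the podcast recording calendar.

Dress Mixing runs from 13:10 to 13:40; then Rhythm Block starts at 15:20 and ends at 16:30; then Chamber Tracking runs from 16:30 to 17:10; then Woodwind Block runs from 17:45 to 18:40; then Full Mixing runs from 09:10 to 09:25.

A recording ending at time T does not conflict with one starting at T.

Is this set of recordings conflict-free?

Sorted by start: Full Mixing, Dress Mixing, Rhythm Block, Chamber Tracking, Woodwind Block.
Dress Mixing starts after Full Mixing ends; Full Mixing is clear from here.
Rhythm Block starts after Dress Mixing ends; Dress Mixing is clear from here.
Chamber Tracking starts exactly when Rhythm Block ends (back-to-back, no overlap); Rhythm Block is clear from here.
Woodwind Block starts after Chamber Tracking ends.
Every pair is clear; the schedule has no overlaps.

Yes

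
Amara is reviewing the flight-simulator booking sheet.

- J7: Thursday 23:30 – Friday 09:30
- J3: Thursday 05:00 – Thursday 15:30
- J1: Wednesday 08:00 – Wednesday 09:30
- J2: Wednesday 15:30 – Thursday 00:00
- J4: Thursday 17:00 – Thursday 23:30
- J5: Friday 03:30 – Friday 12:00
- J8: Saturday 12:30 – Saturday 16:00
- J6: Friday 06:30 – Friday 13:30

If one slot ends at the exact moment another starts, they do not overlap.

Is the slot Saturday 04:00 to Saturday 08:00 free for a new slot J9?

J1: ends Wednesday 09:30 at or before J9 starts Saturday 04:00 → clear.
J2: ends Thursday 00:00 at or before J9 starts Saturday 04:00 → clear.
J3: ends Thursday 15:30 at or before J9 starts Saturday 04:00 → clear.
J4: ends Thursday 23:30 at or before J9 starts Saturday 04:00 → clear.
J7: ends Friday 09:30 at or before J9 starts Saturday 04:00 → clear.
J5: ends Friday 12:00 at or before J9 starts Saturday 04:00 → clear.
J6: ends Friday 13:30 at or before J9 starts Saturday 04:00 → clear.
J8: starts Saturday 12:30 at or after J9 ends Saturday 08:00 → clear.

Yes — the slot is free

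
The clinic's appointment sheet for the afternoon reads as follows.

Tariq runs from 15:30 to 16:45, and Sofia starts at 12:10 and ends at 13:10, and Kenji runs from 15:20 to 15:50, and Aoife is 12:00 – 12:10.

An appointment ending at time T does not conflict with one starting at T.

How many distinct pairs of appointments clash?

1

Check each pair: they overlap iff neither finishes before the other starts.
Sorted by start: Aoife, Sofia, Kenji, Tariq.
Sofia starts exactly when Aoife ends (back-to-back, no overlap); Aoife is clear from here.
Kenji starts after Sofia ends; Sofia is clear from here.
Tariq starts before Kenji ends → Kenji and Tariq overlap.
Overlapping pairs: Kenji & Tariq — 1 in total.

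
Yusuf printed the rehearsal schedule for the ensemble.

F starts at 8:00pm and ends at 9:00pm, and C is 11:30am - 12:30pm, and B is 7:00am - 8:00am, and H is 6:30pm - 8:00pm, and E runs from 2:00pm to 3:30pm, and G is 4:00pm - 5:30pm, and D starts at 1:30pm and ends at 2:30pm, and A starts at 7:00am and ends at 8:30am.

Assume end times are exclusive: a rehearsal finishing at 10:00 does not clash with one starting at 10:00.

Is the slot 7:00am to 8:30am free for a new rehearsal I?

No — it overlaps A, B

A: starts 7:00am before I ends 8:30am, and ends 8:30am after I starts 7:00am → overlap.
B: starts 7:00am before I ends 8:30am, and ends 8:00am after I starts 7:00am → overlap.
C: starts 11:30am at or after I ends 8:30am → clear.
D: starts 1:30pm at or after I ends 8:30am → clear.
E: starts 2:00pm at or after I ends 8:30am → clear.
G: starts 4:00pm at or after I ends 8:30am → clear.
H: starts 6:30pm at or after I ends 8:30am → clear.
F: starts 8:00pm at or after I ends 8:30am → clear.
I overlaps A, B.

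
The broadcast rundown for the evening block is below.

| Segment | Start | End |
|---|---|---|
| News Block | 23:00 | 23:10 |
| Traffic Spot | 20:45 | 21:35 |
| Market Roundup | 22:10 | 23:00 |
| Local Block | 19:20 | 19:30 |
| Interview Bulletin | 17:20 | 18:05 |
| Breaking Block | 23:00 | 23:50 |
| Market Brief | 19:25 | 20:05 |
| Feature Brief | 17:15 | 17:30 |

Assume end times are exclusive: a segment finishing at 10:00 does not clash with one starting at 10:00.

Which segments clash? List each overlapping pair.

Breaking Block & News Block, Feature Brief & Interview Bulletin, Local Block & Market Brief

Sorted by start: Feature Brief, Interview Bulletin, Local Block, Market Brief, Traffic Spot, Market Roundup, News Block, Breaking Block.
Interview Bulletin starts before Feature Brief ends → Feature Brief and Interview Bulletin overlap.
Local Block starts after Feature Brief ends, so nothing later overlaps Feature Brief either.
Local Block starts after Interview Bulletin ends, so nothing later overlaps Interview Bulletin either.
Market Brief starts before Local Block ends → Local Block and Market Brief overlap.
Traffic Spot starts after Local Block ends, so nothing later overlaps Local Block either.
Traffic Spot starts after Market Brief ends, so nothing later overlaps Market Brief either.
Market Roundup starts after Traffic Spot ends, so nothing later overlaps Traffic Spot either.
News Block starts exactly when Market Roundup ends (back-to-back, no overlap), so nothing later overlaps Market Roundup either.
Breaking Block starts before News Block ends → News Block and Breaking Block overlap.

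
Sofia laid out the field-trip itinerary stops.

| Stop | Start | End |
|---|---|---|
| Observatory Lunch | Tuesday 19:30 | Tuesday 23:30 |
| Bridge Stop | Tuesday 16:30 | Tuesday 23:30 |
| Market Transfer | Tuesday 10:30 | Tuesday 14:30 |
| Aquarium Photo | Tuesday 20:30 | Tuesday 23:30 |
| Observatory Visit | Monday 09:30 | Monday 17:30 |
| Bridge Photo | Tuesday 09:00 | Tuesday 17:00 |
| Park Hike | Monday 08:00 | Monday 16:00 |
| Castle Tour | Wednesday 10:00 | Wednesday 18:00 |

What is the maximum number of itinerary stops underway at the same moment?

Walk through starts and ends in time order (an end at T is processed before a start at T):
Monday 08:00 start Park Hike → 1
Monday 09:30 start Observatory Visit → 2
Monday 16:00 end Park Hike → 1
Monday 17:30 end Observatory Visit → 0
Tuesday 09:00 start Bridge Photo → 1
Tuesday 10:30 start Market Transfer → 2
Tuesday 14:30 end Market Transfer → 1
Tuesday 16:30 start Bridge Stop → 2
Tuesday 17:00 end Bridge Photo → 1
Tuesday 19:30 start Observatory Lunch → 2
Tuesday 20:30 start Aquarium Photo → 3
Tuesday 23:30 end Aquarium Photo → 2
Tuesday 23:30 end Bridge Stop → 1
Tuesday 23:30 end Observatory Lunch → 0
Wednesday 10:00 start Castle Tour → 1
Wednesday 18:00 end Castle Tour → 0
Peak is 3, at Tuesday 20:30 (Aquarium Photo, Bridge Stop, Observatory Lunch).

3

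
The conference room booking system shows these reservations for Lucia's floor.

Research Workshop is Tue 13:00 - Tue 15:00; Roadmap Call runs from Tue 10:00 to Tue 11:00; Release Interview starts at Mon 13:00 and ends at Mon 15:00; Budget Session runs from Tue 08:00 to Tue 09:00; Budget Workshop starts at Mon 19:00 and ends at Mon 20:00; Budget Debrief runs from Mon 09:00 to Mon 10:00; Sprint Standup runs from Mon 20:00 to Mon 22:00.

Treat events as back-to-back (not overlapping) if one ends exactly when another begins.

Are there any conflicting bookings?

No

Sorted by start: Budget Debrief, Release Interview, Budget Workshop, Sprint Standup, Budget Session, Roadmap Call, Research Workshop.
Release Interview starts after Budget Debrief ends, so nothing later overlaps Budget Debrief either.
Budget Workshop starts after Release Interview ends, so nothing later overlaps Release Interview either.
Sprint Standup starts exactly when Budget Workshop ends (back-to-back, no overlap), so nothing later overlaps Budget Workshop either.
Budget Session starts after Sprint Standup ends, so nothing later overlaps Sprint Standup either.
Roadmap Call starts after Budget Session ends, so nothing later overlaps Budget Session either.
Research Workshop starts after Roadmap Call ends.
Every pair is clear; the schedule has no overlaps.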